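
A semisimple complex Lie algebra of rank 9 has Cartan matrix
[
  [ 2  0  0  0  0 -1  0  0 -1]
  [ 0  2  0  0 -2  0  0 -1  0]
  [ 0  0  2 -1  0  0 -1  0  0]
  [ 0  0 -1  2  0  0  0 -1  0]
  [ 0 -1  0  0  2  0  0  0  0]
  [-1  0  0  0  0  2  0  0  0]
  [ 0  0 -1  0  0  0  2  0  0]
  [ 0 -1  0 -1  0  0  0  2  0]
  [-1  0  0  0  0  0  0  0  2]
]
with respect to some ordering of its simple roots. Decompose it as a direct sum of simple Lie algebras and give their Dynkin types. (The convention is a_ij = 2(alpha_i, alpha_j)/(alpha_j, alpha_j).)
The diagram associated to this matrix has two connected components: the simple roots {alpha_1, alpha_6, alpha_9} form a chain of 3 nodes with single edges (A_3), and {alpha_2, alpha_3, alpha_4, alpha_5, alpha_7, alpha_8} form a chain of 6 nodes with a double edge at one end; the terminal node there is the unique short simple root (B_6). A semisimple Lie algebra decomposes uniquely as the direct sum of simple ideals, one per connected component of its Dynkin diagram, so g ≅ A_3 ⊕ B_6 (dimension 15 + 78 = 93).

type A_3 + type B_6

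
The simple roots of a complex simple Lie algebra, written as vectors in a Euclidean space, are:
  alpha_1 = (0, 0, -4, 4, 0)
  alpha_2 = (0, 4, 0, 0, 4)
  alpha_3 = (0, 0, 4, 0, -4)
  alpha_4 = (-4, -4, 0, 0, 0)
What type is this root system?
Compute the Cartan integers a_ij = 2(alpha_i, alpha_j)/(alpha_j, alpha_j); the resulting 4x4 Cartan matrix is
[[2, 0, -1, 0], [0, 2, -1, -1], [-1, -1, 2, 0], [0, -1, 0, 2]].
All simple roots have the same length, so the diagram is simply laced. The associated Dynkin diagram is a chain of 4 nodes with single edges (A_4), so the type is A_4 (the algebra sl(5)).

type A_4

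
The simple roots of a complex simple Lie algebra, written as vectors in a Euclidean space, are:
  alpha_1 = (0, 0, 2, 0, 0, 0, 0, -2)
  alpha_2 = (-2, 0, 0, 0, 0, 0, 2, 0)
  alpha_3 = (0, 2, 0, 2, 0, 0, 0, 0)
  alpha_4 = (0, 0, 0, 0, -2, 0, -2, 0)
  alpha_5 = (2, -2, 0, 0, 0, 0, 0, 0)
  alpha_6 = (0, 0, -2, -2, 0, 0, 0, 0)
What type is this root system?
Compute the Cartan integers a_ij = 2(alpha_i, alpha_j)/(alpha_j, alpha_j); the resulting 6x6 Cartan matrix is
[[2, 0, 0, 0, 0, -1], [0, 2, 0, -1, -1, 0], [0, 0, 2, 0, -1, -1], [0, -1, 0, 2, 0, 0], [0, -1, -1, 0, 2, 0], [-1, 0, -1, 0, 0, 2]].
All simple roots have the same length, so the diagram is simply laced. The associated Dynkin diagram is a chain of 6 nodes with single edges (A_6), so the type is A_6 (the algebra sl(7)).

type A_6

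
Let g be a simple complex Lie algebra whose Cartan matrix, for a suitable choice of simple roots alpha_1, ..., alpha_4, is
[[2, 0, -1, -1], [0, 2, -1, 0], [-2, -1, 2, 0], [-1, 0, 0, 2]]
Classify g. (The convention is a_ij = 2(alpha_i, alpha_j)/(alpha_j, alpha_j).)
The matrix has rank 4 with 2's on the diagonal. Reading the off-diagonal entries as Dynkin edges (a single edge where a_ij = a_ji = -1; a double or triple edge where a_ij * a_ji = 2 or 3), the diagram is a chain of 4 nodes with a double edge between the middle two (F_4). One simple-root ordering that puts it in standard form is (alpha_2, alpha_3, alpha_1, alpha_4). So the algebra is type F_4.

type F_4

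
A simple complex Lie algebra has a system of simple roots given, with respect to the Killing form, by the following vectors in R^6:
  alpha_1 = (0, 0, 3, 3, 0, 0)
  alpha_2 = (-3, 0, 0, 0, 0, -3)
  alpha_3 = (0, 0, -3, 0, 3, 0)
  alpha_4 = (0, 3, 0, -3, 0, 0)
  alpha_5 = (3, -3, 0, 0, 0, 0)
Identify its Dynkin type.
A5

Compute the Cartan integers a_ij = 2(alpha_i, alpha_j)/(alpha_j, alpha_j); the resulting 5x5 Cartan matrix is
[[2, 0, -1, -1, 0], [0, 2, 0, 0, -1], [-1, 0, 2, 0, 0], [-1, 0, 0, 2, -1], [0, -1, 0, -1, 2]].
All simple roots have the same length, so the diagram is simply laced. The associated Dynkin diagram is a chain of 5 nodes with single edges (A_5), so the type is A_5 (the algebra sl(6)).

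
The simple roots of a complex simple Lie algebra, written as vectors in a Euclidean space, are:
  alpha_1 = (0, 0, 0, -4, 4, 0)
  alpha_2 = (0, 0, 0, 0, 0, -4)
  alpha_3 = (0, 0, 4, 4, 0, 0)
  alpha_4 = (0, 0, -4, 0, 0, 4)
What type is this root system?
Compute the Cartan integers a_ij = 2(alpha_i, alpha_j)/(alpha_j, alpha_j); the resulting 4x4 Cartan matrix is
[[2, 0, -1, 0], [0, 2, 0, -1], [-1, 0, 2, -1], [0, -2, -1, 2]].
The roots have two lengths (squared-length ratio 2:1); the short ones are alpha_{2}. The associated Dynkin diagram is a chain of 4 nodes with a double edge at one end; the terminal node there is the unique short simple root (B_4), so the type is B_4 (the algebra so(9)).

B4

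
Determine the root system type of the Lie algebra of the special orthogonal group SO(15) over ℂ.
B_7 (so(15))

This is so(15) with 15 odd, which has dimension 15(15-1)/2 = 105 and rank (15-1)/2 = 7. In the classification of classical Lie algebras, the orthogonal algebra so(2n+1) in an odd number of variables has type B_n; here n = 7, so the Dynkin diagram is a chain of 7 nodes with a double edge at one end; the terminal node there is the unique short simple root (B_7). Hence the type is B_7.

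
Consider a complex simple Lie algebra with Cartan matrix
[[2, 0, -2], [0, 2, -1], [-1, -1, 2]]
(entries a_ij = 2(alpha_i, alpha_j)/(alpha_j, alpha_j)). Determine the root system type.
The matrix has rank 3 with 2's on the diagonal. Reading the off-diagonal entries as Dynkin edges (a single edge where a_ij = a_ji = -1; a double or triple edge where a_ij * a_ji = 2 or 3), the diagram is a chain of 3 nodes with a double edge at one end; the terminal node there is the unique long simple root (C_3). One simple-root ordering that puts it in standard form is (alpha_2, alpha_3, alpha_1). So the algebra is type C_3, i.e. sp(6).

type C_3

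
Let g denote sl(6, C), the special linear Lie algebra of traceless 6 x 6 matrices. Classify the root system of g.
This is sl(6), which has dimension 6^2 - 1 = 35 and rank 6 - 1 = 5 (a Cartan subalgebra is the diagonal traceless matrices). In the classification of classical Lie algebras, the special linear algebra sl(n+1) has type A_n; here n = 5, so the Dynkin diagram is a chain of 5 nodes with single edges (A_5). Hence the type is A_5.

type A_5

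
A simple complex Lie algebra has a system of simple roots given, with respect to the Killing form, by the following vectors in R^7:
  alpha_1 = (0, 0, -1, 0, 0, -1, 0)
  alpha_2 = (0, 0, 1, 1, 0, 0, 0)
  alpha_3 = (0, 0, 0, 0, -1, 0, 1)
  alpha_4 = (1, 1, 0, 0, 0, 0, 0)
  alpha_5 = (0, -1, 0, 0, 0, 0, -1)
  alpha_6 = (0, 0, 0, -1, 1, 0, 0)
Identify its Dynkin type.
Compute the Cartan integers a_ij = 2(alpha_i, alpha_j)/(alpha_j, alpha_j); the resulting 6x6 Cartan matrix is
[[2, -1, 0, 0, 0, 0], [-1, 2, 0, 0, 0, -1], [0, 0, 2, 0, -1, -1], [0, 0, 0, 2, -1, 0], [0, 0, -1, -1, 2, 0], [0, -1, -1, 0, 0, 2]].
All simple roots have the same length, so the diagram is simply laced. The associated Dynkin diagram is a chain of 6 nodes with single edges (A_6), so the type is A_6 (the algebra sl(7)).

A_6 (sl(7))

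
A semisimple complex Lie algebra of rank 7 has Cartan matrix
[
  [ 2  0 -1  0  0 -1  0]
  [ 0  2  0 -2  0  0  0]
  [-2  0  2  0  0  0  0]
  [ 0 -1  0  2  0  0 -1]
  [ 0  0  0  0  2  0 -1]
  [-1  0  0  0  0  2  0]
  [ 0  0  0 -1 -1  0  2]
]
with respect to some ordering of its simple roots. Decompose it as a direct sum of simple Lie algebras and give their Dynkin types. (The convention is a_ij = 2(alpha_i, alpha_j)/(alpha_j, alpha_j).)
The diagram associated to this matrix has two connected components: the simple roots {alpha_1, alpha_3, alpha_6} form a chain of 3 nodes with a double edge at one end; the terminal node there is the unique long simple root (C_3), and {alpha_2, alpha_4, alpha_5, alpha_7} form a chain of 4 nodes with a double edge at one end; the terminal node there is the unique long simple root (C_4). A semisimple Lie algebra decomposes uniquely as the direct sum of simple ideals, one per connected component of its Dynkin diagram, so g ≅ C_3 ⊕ C_4 (dimension 21 + 36 = 57).

C3 + C4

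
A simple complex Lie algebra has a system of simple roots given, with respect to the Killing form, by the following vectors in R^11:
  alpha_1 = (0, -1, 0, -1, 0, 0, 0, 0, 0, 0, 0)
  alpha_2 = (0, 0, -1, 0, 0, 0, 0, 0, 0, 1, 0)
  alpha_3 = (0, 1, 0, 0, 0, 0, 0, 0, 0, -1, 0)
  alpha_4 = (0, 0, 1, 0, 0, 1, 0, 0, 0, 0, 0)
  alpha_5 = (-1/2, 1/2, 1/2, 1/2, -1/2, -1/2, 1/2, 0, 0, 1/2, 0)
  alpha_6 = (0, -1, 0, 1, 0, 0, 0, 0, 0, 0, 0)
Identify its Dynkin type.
Compute the Cartan integers a_ij = 2(alpha_i, alpha_j)/(alpha_j, alpha_j); the resulting 6x6 Cartan matrix is
[[2, 0, -1, 0, -1, 0], [0, 2, -1, -1, 0, 0], [-1, -1, 2, 0, 0, -1], [0, -1, 0, 2, 0, 0], [-1, 0, 0, 0, 2, 0], [0, 0, -1, 0, 0, 2]].
All simple roots have the same length, so the diagram is simply laced. The associated Dynkin diagram is a chain of 5 nodes with one extra node attached to the third node from one end (E_6), so the type is E_6.

E_6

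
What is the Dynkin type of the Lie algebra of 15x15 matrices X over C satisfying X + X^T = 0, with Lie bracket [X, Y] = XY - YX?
This is so(15) with 15 odd, which has dimension 15(15-1)/2 = 105 and rank (15-1)/2 = 7. In the classification of classical Lie algebras, the orthogonal algebra so(2n+1) in an odd number of variables has type B_n; here n = 7, so the Dynkin diagram is a chain of 7 nodes with a double edge at one end; the terminal node there is the unique short simple root (B_7). Hence the type is B_7.

B_7 (so(15))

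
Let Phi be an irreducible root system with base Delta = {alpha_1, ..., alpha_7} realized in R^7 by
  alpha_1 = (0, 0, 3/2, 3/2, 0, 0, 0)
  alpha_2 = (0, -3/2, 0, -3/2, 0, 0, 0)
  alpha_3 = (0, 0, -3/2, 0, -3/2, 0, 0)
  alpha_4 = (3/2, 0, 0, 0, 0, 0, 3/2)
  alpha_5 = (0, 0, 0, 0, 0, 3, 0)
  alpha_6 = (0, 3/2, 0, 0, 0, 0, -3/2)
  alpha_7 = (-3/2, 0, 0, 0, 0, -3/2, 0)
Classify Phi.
type C_7

Compute the Cartan integers a_ij = 2(alpha_i, alpha_j)/(alpha_j, alpha_j); the resulting 7x7 Cartan matrix is
[[2, -1, -1, 0, 0, 0, 0], [-1, 2, 0, 0, 0, -1, 0], [-1, 0, 2, 0, 0, 0, 0], [0, 0, 0, 2, 0, -1, -1], [0, 0, 0, 0, 2, 0, -2], [0, -1, 0, -1, 0, 2, 0], [0, 0, 0, -1, -1, 0, 2]].
The roots have two lengths (squared-length ratio 2:1); the short ones are alpha_{1,2,3,4,6,7}. The associated Dynkin diagram is a chain of 7 nodes with a double edge at one end; the terminal node there is the unique long simple root (C_7), so the type is C_7 (the algebra sp(14)).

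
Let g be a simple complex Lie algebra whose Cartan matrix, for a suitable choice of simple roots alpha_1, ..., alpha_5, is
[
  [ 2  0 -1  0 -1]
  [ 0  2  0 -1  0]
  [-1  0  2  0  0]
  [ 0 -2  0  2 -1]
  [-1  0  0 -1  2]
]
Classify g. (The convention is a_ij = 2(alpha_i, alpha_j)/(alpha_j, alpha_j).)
The matrix has rank 5 with 2's on the diagonal. Reading the off-diagonal entries as Dynkin edges (a single edge where a_ij = a_ji = -1; a double or triple edge where a_ij * a_ji = 2 or 3), the diagram is a chain of 5 nodes with a double edge at one end; the terminal node there is the unique short simple root (B_5). One simple-root ordering that puts it in standard form is (alpha_3, alpha_1, alpha_5, alpha_4, alpha_2). So the algebra is type B_5, i.e. so(11).

B_5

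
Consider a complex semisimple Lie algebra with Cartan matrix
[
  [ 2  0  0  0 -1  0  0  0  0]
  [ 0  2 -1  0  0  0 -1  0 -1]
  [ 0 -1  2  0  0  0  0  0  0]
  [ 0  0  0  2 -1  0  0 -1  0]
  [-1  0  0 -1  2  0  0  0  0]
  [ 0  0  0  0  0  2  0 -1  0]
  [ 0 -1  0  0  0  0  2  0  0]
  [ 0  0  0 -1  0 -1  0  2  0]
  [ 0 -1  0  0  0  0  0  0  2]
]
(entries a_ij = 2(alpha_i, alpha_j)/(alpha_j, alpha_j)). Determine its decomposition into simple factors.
The diagram associated to this matrix has two connected components: the simple roots {alpha_1, alpha_4, alpha_5, alpha_6, alpha_8} form a chain of 5 nodes with single edges (A_5), and {alpha_2, alpha_3, alpha_7, alpha_9} form a chain of 2 nodes with a fork of two nodes at one end (D_4). A semisimple Lie algebra decomposes uniquely as the direct sum of simple ideals, one per connected component of its Dynkin diagram, so g ≅ A_5 ⊕ D_4 (dimension 35 + 28 = 63).

type A_5 + type D_4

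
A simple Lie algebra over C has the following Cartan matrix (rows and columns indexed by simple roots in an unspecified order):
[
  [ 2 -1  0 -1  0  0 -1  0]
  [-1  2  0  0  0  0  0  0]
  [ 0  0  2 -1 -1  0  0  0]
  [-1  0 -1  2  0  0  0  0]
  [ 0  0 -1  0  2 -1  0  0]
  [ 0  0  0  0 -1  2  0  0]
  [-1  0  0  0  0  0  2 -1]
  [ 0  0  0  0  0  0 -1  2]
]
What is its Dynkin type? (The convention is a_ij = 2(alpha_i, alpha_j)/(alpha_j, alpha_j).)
E_8

The matrix has rank 8 with 2's on the diagonal. Reading the off-diagonal entries as Dynkin edges (a single edge where a_ij = a_ji = -1; a double or triple edge where a_ij * a_ji = 2 or 3), the diagram is a chain of 7 nodes with one extra node attached to the third node from one end (E_8). One simple-root ordering that puts it in standard form is (alpha_8, alpha_2, alpha_7, alpha_1, alpha_4, alpha_3, alpha_5, alpha_6). So the algebra is type E_8.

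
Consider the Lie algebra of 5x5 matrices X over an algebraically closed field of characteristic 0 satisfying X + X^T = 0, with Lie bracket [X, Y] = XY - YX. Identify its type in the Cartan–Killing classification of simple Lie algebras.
B_2

This is so(5) with 5 odd, which has dimension 5(5-1)/2 = 10 and rank (5-1)/2 = 2. In the classification of classical Lie algebras, the orthogonal algebra so(2n+1) in an odd number of variables has type B_n; here n = 2, so the Dynkin diagram is a chain of 2 nodes with a double edge at one end; the terminal node there is the unique short simple root (B_2). Hence the type is B_2.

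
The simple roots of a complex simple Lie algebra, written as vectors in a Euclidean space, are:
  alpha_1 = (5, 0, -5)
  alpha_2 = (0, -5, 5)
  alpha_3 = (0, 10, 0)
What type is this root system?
Compute the Cartan integers a_ij = 2(alpha_i, alpha_j)/(alpha_j, alpha_j); the resulting 3x3 Cartan matrix is
[[2, -1, 0], [-1, 2, -1], [0, -2, 2]].
The roots have two lengths (squared-length ratio 2:1); the short ones are alpha_{1,2}. The associated Dynkin diagram is a chain of 3 nodes with a double edge at one end; the terminal node there is the unique long simple root (C_3), so the type is C_3 (the algebra sp(6)).

type C_3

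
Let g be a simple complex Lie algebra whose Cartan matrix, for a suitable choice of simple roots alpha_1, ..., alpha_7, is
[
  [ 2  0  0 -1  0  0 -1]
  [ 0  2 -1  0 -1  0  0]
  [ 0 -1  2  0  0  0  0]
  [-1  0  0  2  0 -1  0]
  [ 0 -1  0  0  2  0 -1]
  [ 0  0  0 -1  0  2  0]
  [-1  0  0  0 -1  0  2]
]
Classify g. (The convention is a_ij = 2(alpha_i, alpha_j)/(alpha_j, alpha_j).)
The matrix has rank 7 with 2's on the diagonal. Reading the off-diagonal entries as Dynkin edges (a single edge where a_ij = a_ji = -1; a double or triple edge where a_ij * a_ji = 2 or 3), the diagram is a chain of 7 nodes with single edges (A_7). One simple-root ordering that puts it in standard form is (alpha_6, alpha_4, alpha_1, alpha_7, alpha_5, alpha_2, alpha_3). So the algebra is type A_7, i.e. sl(8).

A_7 (sl(8))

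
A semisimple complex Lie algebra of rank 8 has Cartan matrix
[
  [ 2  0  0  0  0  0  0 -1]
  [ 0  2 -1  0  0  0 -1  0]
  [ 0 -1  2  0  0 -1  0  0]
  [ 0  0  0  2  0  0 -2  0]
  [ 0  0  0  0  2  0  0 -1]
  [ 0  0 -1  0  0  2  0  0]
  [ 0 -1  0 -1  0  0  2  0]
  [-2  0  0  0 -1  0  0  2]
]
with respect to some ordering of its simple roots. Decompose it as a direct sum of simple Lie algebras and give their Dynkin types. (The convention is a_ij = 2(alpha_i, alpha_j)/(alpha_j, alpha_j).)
The diagram associated to this matrix has two connected components: the simple roots {alpha_1, alpha_5, alpha_8} form a chain of 3 nodes with a double edge at one end; the terminal node there is the unique short simple root (B_3), and {alpha_2, alpha_3, alpha_4, alpha_6, alpha_7} form a chain of 5 nodes with a double edge at one end; the terminal node there is the unique long simple root (C_5). A semisimple Lie algebra decomposes uniquely as the direct sum of simple ideals, one per connected component of its Dynkin diagram, so g ≅ B_3 ⊕ C_5 (dimension 21 + 55 = 76).

B_3 + C_5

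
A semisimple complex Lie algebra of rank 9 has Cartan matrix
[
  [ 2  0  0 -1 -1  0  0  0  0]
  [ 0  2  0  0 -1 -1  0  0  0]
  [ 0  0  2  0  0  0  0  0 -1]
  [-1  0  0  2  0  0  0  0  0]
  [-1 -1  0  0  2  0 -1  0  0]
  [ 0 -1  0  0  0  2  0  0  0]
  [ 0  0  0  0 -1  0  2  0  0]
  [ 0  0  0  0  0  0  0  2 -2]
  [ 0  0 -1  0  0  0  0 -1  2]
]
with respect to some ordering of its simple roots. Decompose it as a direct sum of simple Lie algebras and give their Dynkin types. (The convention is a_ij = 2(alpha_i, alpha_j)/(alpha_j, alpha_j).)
type C_3 + type E_6

The diagram associated to this matrix has two connected components: the simple roots {alpha_3, alpha_8, alpha_9} form a chain of 3 nodes with a double edge at one end; the terminal node there is the unique long simple root (C_3), and {alpha_1, alpha_2, alpha_4, alpha_5, alpha_6, alpha_7} form a chain of 5 nodes with one extra node attached to the third node from one end (E_6). A semisimple Lie algebra decomposes uniquely as the direct sum of simple ideals, one per connected component of its Dynkin diagram, so g ≅ C_3 ⊕ E_6 (dimension 21 + 78 = 99).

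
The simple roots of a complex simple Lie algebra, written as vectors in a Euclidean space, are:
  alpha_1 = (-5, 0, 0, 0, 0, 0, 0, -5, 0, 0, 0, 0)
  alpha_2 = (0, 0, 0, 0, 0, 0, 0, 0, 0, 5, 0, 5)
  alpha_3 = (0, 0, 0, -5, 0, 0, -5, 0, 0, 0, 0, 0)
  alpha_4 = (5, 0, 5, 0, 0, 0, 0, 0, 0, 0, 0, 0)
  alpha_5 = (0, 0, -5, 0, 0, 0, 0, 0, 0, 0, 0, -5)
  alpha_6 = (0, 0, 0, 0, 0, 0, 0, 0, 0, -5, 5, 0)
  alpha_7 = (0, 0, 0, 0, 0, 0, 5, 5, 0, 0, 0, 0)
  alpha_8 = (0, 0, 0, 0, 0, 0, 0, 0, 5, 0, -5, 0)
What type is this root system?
Compute the Cartan integers a_ij = 2(alpha_i, alpha_j)/(alpha_j, alpha_j); the resulting 8x8 Cartan matrix is
[[2, 0, 0, -1, 0, 0, -1, 0], [0, 2, 0, 0, -1, -1, 0, 0], [0, 0, 2, 0, 0, 0, -1, 0], [-1, 0, 0, 2, -1, 0, 0, 0], [0, -1, 0, -1, 2, 0, 0, 0], [0, -1, 0, 0, 0, 2, 0, -1], [-1, 0, -1, 0, 0, 0, 2, 0], [0, 0, 0, 0, 0, -1, 0, 2]].
All simple roots have the same length, so the diagram is simply laced. The associated Dynkin diagram is a chain of 8 nodes with single edges (A_8), so the type is A_8 (the algebra sl(9)).

A_8 (sl(9))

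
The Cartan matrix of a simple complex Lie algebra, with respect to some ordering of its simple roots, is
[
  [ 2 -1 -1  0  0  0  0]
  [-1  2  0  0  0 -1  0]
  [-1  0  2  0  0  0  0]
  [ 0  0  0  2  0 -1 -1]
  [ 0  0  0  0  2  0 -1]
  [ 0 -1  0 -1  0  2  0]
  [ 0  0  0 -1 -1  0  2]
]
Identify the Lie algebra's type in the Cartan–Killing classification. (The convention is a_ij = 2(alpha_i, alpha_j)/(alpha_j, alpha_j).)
A_7 (sl(8))

The matrix has rank 7 with 2's on the diagonal. Reading the off-diagonal entries as Dynkin edges (a single edge where a_ij = a_ji = -1; a double or triple edge where a_ij * a_ji = 2 or 3), the diagram is a chain of 7 nodes with single edges (A_7). One simple-root ordering that puts it in standard form is (alpha_3, alpha_1, alpha_2, alpha_6, alpha_4, alpha_7, alpha_5). So the algebra is type A_7, i.e. sl(8).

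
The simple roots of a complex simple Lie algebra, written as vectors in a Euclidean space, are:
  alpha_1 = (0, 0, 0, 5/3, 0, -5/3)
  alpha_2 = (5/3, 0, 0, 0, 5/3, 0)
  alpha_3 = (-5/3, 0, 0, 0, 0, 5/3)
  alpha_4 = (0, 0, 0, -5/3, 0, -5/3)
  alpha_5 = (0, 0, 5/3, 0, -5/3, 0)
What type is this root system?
type D_5

Compute the Cartan integers a_ij = 2(alpha_i, alpha_j)/(alpha_j, alpha_j); the resulting 5x5 Cartan matrix is
[[2, 0, -1, 0, 0], [0, 2, -1, 0, -1], [-1, -1, 2, -1, 0], [0, 0, -1, 2, 0], [0, -1, 0, 0, 2]].
All simple roots have the same length, so the diagram is simply laced. The associated Dynkin diagram is a chain of 3 nodes with a fork of two nodes at one end (D_5), so the type is D_5 (the algebra so(10)).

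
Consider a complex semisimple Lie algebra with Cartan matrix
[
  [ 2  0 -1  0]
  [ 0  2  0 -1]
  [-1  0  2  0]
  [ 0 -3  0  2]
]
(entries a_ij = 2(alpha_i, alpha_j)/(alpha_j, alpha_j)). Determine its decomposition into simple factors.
type A_2 + type G_2

The diagram associated to this matrix has two connected components: the simple roots {alpha_1, alpha_3} form a chain of 2 nodes with single edges (A_2), and {alpha_2, alpha_4} form two nodes joined by a triple edge (G_2). A semisimple Lie algebra decomposes uniquely as the direct sum of simple ideals, one per connected component of its Dynkin diagram, so g ≅ A_2 ⊕ G_2 (dimension 8 + 14 = 22).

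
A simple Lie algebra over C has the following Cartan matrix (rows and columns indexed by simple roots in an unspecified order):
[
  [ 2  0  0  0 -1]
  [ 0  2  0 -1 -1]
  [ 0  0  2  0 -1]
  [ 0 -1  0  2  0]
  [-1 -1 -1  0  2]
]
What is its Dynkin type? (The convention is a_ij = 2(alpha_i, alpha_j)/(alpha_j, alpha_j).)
The matrix has rank 5 with 2's on the diagonal. Reading the off-diagonal entries as Dynkin edges (a single edge where a_ij = a_ji = -1; a double or triple edge where a_ij * a_ji = 2 or 3), the diagram is a chain of 3 nodes with a fork of two nodes at one end (D_5). One simple-root ordering that puts it in standard form is (alpha_4, alpha_2, alpha_5, alpha_1, alpha_3). So the algebra is type D_5, i.e. so(10).

type D_5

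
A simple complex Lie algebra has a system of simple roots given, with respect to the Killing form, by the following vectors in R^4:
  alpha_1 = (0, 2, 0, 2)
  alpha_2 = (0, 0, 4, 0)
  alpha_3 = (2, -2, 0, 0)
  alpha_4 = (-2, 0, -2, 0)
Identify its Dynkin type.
C4

Compute the Cartan integers a_ij = 2(alpha_i, alpha_j)/(alpha_j, alpha_j); the resulting 4x4 Cartan matrix is
[[2, 0, -1, 0], [0, 2, 0, -2], [-1, 0, 2, -1], [0, -1, -1, 2]].
The roots have two lengths (squared-length ratio 2:1); the short ones are alpha_{1,3,4}. The associated Dynkin diagram is a chain of 4 nodes with a double edge at one end; the terminal node there is the unique long simple root (C_4), so the type is C_4 (the algebra sp(8)).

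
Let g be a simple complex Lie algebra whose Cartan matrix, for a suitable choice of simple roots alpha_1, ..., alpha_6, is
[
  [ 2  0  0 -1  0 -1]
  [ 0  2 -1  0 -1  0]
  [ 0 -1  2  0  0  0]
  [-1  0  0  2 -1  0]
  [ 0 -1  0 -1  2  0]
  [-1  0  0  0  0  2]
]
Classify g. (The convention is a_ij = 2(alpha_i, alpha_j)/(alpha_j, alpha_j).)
The matrix has rank 6 with 2's on the diagonal. Reading the off-diagonal entries as Dynkin edges (a single edge where a_ij = a_ji = -1; a double or triple edge where a_ij * a_ji = 2 or 3), the diagram is a chain of 6 nodes with single edges (A_6). One simple-root ordering that puts it in standard form is (alpha_6, alpha_1, alpha_4, alpha_5, alpha_2, alpha_3). So the algebra is type A_6, i.e. sl(7).

A6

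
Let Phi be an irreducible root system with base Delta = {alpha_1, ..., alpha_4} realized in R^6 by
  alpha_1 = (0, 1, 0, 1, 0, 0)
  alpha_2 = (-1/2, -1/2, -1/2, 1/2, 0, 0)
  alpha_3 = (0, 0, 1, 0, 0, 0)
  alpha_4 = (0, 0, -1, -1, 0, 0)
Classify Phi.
F_4

Compute the Cartan integers a_ij = 2(alpha_i, alpha_j)/(alpha_j, alpha_j); the resulting 4x4 Cartan matrix is
[[2, 0, 0, -1], [0, 2, -1, 0], [0, -1, 2, -1], [-1, 0, -2, 2]].
The roots have two lengths (squared-length ratio 2:1); the short ones are alpha_{2,3}. The associated Dynkin diagram is a chain of 4 nodes with a double edge between the middle two (F_4), so the type is F_4.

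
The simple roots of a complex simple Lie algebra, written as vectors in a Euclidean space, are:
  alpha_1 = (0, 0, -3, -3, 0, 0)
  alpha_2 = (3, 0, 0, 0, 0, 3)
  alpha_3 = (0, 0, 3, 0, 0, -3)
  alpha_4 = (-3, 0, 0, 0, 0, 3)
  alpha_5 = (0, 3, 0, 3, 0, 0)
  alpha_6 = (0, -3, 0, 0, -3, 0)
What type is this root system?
Compute the Cartan integers a_ij = 2(alpha_i, alpha_j)/(alpha_j, alpha_j); the resulting 6x6 Cartan matrix is
[[2, 0, -1, 0, -1, 0], [0, 2, -1, 0, 0, 0], [-1, -1, 2, -1, 0, 0], [0, 0, -1, 2, 0, 0], [-1, 0, 0, 0, 2, -1], [0, 0, 0, 0, -1, 2]].
All simple roots have the same length, so the diagram is simply laced. The associated Dynkin diagram is a chain of 4 nodes with a fork of two nodes at one end (D_6), so the type is D_6 (the algebra so(12)).

D6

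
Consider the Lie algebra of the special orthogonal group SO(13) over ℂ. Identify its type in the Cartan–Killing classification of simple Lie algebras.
B_6 (so(13))

This is so(13) with 13 odd, which has dimension 13(13-1)/2 = 78 and rank (13-1)/2 = 6. In the classification of classical Lie algebras, the orthogonal algebra so(2n+1) in an odd number of variables has type B_n; here n = 6, so the Dynkin diagram is a chain of 6 nodes with a double edge at one end; the terminal node there is the unique short simple root (B_6). Hence the type is B_6.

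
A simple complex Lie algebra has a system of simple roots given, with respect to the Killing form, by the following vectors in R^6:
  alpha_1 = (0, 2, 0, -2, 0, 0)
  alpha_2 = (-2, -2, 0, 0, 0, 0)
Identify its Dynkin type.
type A_2

Compute the Cartan integers a_ij = 2(alpha_i, alpha_j)/(alpha_j, alpha_j); the resulting 2x2 Cartan matrix is
[[2, -1], [-1, 2]].
All simple roots have the same length, so the diagram is simply laced. The associated Dynkin diagram is a chain of 2 nodes with single edges (A_2), so the type is A_2 (the algebra sl(3)).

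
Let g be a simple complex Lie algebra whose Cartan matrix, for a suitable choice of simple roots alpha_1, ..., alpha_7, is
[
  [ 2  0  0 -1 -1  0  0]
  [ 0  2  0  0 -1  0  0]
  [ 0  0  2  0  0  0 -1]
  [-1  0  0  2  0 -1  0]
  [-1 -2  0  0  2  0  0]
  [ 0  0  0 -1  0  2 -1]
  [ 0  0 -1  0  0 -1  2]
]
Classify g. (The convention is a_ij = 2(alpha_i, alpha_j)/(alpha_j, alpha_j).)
B_7 (so(15))

The matrix has rank 7 with 2's on the diagonal. Reading the off-diagonal entries as Dynkin edges (a single edge where a_ij = a_ji = -1; a double or triple edge where a_ij * a_ji = 2 or 3), the diagram is a chain of 7 nodes with a double edge at one end; the terminal node there is the unique short simple root (B_7). One simple-root ordering that puts it in standard form is (alpha_3, alpha_7, alpha_6, alpha_4, alpha_1, alpha_5, alpha_2). So the algebra is type B_7, i.e. so(15).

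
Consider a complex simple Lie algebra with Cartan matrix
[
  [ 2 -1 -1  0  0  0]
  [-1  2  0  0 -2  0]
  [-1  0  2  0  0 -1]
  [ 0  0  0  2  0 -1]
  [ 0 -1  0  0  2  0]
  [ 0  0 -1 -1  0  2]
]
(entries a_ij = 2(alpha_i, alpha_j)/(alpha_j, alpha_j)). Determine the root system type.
B_6 (so(13))

The matrix has rank 6 with 2's on the diagonal. Reading the off-diagonal entries as Dynkin edges (a single edge where a_ij = a_ji = -1; a double or triple edge where a_ij * a_ji = 2 or 3), the diagram is a chain of 6 nodes with a double edge at one end; the terminal node there is the unique short simple root (B_6). One simple-root ordering that puts it in standard form is (alpha_4, alpha_6, alpha_3, alpha_1, alpha_2, alpha_5). So the algebra is type B_6, i.e. so(13).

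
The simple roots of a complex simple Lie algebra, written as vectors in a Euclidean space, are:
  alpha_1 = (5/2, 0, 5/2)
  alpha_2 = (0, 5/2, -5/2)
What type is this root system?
Compute the Cartan integers a_ij = 2(alpha_i, alpha_j)/(alpha_j, alpha_j); the resulting 2x2 Cartan matrix is
[[2, -1], [-1, 2]].
All simple roots have the same length, so the diagram is simply laced. The associated Dynkin diagram is a chain of 2 nodes with single edges (A_2), so the type is A_2 (the algebra sl(3)).

A_2 (sl(3))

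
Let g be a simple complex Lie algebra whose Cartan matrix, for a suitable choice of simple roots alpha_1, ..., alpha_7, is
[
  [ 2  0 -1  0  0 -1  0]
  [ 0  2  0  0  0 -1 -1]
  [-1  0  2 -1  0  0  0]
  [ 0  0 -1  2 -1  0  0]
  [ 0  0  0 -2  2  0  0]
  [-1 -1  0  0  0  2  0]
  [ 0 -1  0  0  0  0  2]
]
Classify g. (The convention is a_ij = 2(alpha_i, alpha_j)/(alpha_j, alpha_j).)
C_7 (sp(14))

The matrix has rank 7 with 2's on the diagonal. Reading the off-diagonal entries as Dynkin edges (a single edge where a_ij = a_ji = -1; a double or triple edge where a_ij * a_ji = 2 or 3), the diagram is a chain of 7 nodes with a double edge at one end; the terminal node there is the unique long simple root (C_7). One simple-root ordering that puts it in standard form is (alpha_7, alpha_2, alpha_6, alpha_1, alpha_3, alpha_4, alpha_5). So the algebra is type C_7, i.e. sp(14).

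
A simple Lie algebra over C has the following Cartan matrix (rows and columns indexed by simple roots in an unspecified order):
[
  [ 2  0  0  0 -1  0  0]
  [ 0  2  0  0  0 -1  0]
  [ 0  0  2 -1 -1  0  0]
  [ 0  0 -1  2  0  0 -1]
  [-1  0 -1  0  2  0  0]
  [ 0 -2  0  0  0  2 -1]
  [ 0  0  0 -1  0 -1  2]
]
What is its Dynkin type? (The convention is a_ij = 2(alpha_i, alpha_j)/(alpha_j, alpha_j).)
B7

The matrix has rank 7 with 2's on the diagonal. Reading the off-diagonal entries as Dynkin edges (a single edge where a_ij = a_ji = -1; a double or triple edge where a_ij * a_ji = 2 or 3), the diagram is a chain of 7 nodes with a double edge at one end; the terminal node there is the unique short simple root (B_7). One simple-root ordering that puts it in standard form is (alpha_1, alpha_5, alpha_3, alpha_4, alpha_7, alpha_6, alpha_2). So the algebra is type B_7, i.e. so(15).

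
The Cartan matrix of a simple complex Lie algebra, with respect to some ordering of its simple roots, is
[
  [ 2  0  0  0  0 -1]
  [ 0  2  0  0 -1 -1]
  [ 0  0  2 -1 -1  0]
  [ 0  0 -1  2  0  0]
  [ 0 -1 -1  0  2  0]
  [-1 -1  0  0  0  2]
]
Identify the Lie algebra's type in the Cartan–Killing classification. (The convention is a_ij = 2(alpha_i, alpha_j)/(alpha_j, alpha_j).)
The matrix has rank 6 with 2's on the diagonal. Reading the off-diagonal entries as Dynkin edges (a single edge where a_ij = a_ji = -1; a double or triple edge where a_ij * a_ji = 2 or 3), the diagram is a chain of 6 nodes with single edges (A_6). One simple-root ordering that puts it in standard form is (alpha_4, alpha_3, alpha_5, alpha_2, alpha_6, alpha_1). So the algebra is type A_6, i.e. sl(7).

A6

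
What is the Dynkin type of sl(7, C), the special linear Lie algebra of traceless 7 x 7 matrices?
This is sl(7), which has dimension 7^2 - 1 = 48 and rank 7 - 1 = 6 (a Cartan subalgebra is the diagonal traceless matrices). In the classification of classical Lie algebras, the special linear algebra sl(n+1) has type A_n; here n = 6, so the Dynkin diagram is a chain of 6 nodes with single edges (A_6). Hence the type is A_6.

A_6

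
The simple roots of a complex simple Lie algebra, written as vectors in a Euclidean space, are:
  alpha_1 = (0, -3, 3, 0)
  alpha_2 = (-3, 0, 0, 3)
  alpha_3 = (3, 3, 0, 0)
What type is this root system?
Compute the Cartan integers a_ij = 2(alpha_i, alpha_j)/(alpha_j, alpha_j); the resulting 3x3 Cartan matrix is
[[2, 0, -1], [0, 2, -1], [-1, -1, 2]].
All simple roots have the same length, so the diagram is simply laced. The associated Dynkin diagram is a chain of 3 nodes with single edges (A_3), so the type is A_3 (the algebra sl(4)).

A_3 (sl(4))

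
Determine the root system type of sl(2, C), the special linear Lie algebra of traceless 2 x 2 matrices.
This is sl(2), which has dimension 2^2 - 1 = 3 and rank 2 - 1 = 1 (a Cartan subalgebra is the diagonal traceless matrices). In the classification of classical Lie algebras, the special linear algebra sl(n+1) has type A_n; here n = 1, so the Dynkin diagram is a chain of 1 nodes with single edges (A_1). Hence the type is A_1.

A1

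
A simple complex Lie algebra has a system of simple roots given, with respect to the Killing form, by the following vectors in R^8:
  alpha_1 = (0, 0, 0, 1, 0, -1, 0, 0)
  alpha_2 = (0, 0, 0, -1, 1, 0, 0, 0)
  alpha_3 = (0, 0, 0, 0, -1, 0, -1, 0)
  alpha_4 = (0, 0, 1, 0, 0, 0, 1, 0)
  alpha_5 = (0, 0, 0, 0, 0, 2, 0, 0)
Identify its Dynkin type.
Compute the Cartan integers a_ij = 2(alpha_i, alpha_j)/(alpha_j, alpha_j); the resulting 5x5 Cartan matrix is
[[2, -1, 0, 0, -1], [-1, 2, -1, 0, 0], [0, -1, 2, -1, 0], [0, 0, -1, 2, 0], [-2, 0, 0, 0, 2]].
The roots have two lengths (squared-length ratio 2:1); the short ones are alpha_{1,2,3,4}. The associated Dynkin diagram is a chain of 5 nodes with a double edge at one end; the terminal node there is the unique long simple root (C_5), so the type is C_5 (the algebra sp(10)).

C_5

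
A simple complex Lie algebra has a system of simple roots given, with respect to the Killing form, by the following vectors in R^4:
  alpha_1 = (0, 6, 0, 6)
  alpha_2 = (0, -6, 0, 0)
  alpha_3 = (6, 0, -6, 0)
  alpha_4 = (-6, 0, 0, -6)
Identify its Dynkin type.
B_4 (so(9))

Compute the Cartan integers a_ij = 2(alpha_i, alpha_j)/(alpha_j, alpha_j); the resulting 4x4 Cartan matrix is
[[2, -2, 0, -1], [-1, 2, 0, 0], [0, 0, 2, -1], [-1, 0, -1, 2]].
The roots have two lengths (squared-length ratio 2:1); the short ones are alpha_{2}. The associated Dynkin diagram is a chain of 4 nodes with a double edge at one end; the terminal node there is the unique short simple root (B_4), so the type is B_4 (the algebra so(9)).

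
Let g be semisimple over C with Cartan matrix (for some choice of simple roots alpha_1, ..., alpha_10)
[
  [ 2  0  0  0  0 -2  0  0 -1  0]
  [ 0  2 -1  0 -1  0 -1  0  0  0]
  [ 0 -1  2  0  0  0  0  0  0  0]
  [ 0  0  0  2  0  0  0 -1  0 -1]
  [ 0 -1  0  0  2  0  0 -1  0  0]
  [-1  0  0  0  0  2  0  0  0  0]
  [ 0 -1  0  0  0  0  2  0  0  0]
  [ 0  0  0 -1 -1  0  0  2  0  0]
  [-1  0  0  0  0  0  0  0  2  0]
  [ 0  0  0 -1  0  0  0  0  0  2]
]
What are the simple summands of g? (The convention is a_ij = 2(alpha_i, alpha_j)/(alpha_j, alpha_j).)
The diagram associated to this matrix has two connected components: the simple roots {alpha_1, alpha_6, alpha_9} form a chain of 3 nodes with a double edge at one end; the terminal node there is the unique short simple root (B_3), and {alpha_2, alpha_3, alpha_4, alpha_5, alpha_7, alpha_8, alpha_10} form a chain of 5 nodes with a fork of two nodes at one end (D_7). A semisimple Lie algebra decomposes uniquely as the direct sum of simple ideals, one per connected component of its Dynkin diagram, so g ≅ B_3 ⊕ D_7 (dimension 21 + 91 = 112).

B_3 (so(7)) + D_7 (so(14))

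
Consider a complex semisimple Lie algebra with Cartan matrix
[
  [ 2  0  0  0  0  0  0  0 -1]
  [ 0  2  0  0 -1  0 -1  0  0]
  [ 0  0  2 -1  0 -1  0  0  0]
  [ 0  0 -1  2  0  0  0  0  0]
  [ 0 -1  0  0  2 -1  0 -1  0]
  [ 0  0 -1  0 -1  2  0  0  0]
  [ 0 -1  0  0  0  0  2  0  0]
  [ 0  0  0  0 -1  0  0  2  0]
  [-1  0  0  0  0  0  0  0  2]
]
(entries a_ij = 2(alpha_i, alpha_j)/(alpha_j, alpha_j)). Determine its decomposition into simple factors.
The diagram associated to this matrix has two connected components: the simple roots {alpha_1, alpha_9} form a chain of 2 nodes with single edges (A_2), and {alpha_2, alpha_3, alpha_4, alpha_5, alpha_6, alpha_7, alpha_8} form a chain of 6 nodes with one extra node attached to the third node from one end (E_7). A semisimple Lie algebra decomposes uniquely as the direct sum of simple ideals, one per connected component of its Dynkin diagram, so g ≅ A_2 ⊕ E_7 (dimension 8 + 133 = 141).

A_2 (sl(3)) + E_7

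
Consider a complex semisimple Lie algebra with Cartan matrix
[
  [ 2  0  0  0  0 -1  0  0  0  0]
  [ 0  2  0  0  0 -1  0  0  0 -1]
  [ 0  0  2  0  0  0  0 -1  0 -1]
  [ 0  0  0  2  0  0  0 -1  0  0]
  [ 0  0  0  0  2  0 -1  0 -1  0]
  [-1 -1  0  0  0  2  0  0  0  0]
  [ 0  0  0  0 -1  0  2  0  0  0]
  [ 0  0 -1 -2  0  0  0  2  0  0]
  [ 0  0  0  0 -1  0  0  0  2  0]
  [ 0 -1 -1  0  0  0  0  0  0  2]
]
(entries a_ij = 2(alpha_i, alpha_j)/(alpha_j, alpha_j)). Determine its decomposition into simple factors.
The diagram associated to this matrix has two connected components: the simple roots {alpha_5, alpha_7, alpha_9} form a chain of 3 nodes with single edges (A_3), and {alpha_1, alpha_2, alpha_3, alpha_4, alpha_6, alpha_8, alpha_10} form a chain of 7 nodes with a double edge at one end; the terminal node there is the unique short simple root (B_7). A semisimple Lie algebra decomposes uniquely as the direct sum of simple ideals, one per connected component of its Dynkin diagram, so g ≅ A_3 ⊕ B_7 (dimension 15 + 105 = 120).

A_3 (sl(4)) ⊕ B_7 (so(15))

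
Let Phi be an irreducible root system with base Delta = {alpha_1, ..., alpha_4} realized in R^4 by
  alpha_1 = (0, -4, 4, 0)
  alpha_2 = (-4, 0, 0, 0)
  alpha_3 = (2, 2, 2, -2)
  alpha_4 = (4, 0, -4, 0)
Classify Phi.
Compute the Cartan integers a_ij = 2(alpha_i, alpha_j)/(alpha_j, alpha_j); the resulting 4x4 Cartan matrix is
[[2, 0, 0, -1], [0, 2, -1, -1], [0, -1, 2, 0], [-1, -2, 0, 2]].
The roots have two lengths (squared-length ratio 2:1); the short ones are alpha_{2,3}. The associated Dynkin diagram is a chain of 4 nodes with a double edge between the middle two (F_4), so the type is F_4.

F_4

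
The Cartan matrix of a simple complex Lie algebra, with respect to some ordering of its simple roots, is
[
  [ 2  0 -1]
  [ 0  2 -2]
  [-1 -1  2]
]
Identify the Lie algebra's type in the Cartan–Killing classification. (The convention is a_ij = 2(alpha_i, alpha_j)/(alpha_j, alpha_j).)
C3

The matrix has rank 3 with 2's on the diagonal. Reading the off-diagonal entries as Dynkin edges (a single edge where a_ij = a_ji = -1; a double or triple edge where a_ij * a_ji = 2 or 3), the diagram is a chain of 3 nodes with a double edge at one end; the terminal node there is the unique long simple root (C_3). One simple-root ordering that puts it in standard form is (alpha_1, alpha_3, alpha_2). So the algebra is type C_3, i.e. sp(6).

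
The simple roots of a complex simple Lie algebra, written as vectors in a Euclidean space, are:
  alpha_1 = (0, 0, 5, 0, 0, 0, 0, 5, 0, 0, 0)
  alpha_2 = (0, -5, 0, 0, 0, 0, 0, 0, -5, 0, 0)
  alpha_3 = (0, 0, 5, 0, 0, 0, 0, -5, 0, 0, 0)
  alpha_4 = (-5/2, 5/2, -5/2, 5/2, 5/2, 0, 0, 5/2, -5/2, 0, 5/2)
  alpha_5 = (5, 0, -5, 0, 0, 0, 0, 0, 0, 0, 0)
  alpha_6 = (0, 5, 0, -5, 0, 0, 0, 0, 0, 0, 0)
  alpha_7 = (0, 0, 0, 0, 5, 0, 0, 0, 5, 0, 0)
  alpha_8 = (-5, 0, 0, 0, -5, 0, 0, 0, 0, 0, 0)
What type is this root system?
Compute the Cartan integers a_ij = 2(alpha_i, alpha_j)/(alpha_j, alpha_j); the resulting 8x8 Cartan matrix is
[[2, 0, 0, 0, -1, 0, 0, 0], [0, 2, 0, 0, 0, -1, -1, 0], [0, 0, 2, -1, -1, 0, 0, 0], [0, 0, -1, 2, 0, 0, 0, 0], [-1, 0, -1, 0, 2, 0, 0, -1], [0, -1, 0, 0, 0, 2, 0, 0], [0, -1, 0, 0, 0, 0, 2, -1], [0, 0, 0, 0, -1, 0, -1, 2]].
All simple roots have the same length, so the diagram is simply laced. The associated Dynkin diagram is a chain of 7 nodes with one extra node attached to the third node from one end (E_8), so the type is E_8.

type E_8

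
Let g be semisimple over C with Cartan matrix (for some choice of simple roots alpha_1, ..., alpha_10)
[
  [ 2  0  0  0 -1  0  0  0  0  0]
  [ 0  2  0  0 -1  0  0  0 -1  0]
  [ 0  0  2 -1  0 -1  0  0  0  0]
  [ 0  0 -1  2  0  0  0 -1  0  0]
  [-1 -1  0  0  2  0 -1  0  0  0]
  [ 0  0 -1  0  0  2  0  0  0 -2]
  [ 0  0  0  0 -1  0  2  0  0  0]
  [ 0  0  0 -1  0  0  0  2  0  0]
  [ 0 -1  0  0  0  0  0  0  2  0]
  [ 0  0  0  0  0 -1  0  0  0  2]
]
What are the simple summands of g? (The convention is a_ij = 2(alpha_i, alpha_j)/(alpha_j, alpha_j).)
type B_5 + type D_5

The diagram associated to this matrix has two connected components: the simple roots {alpha_3, alpha_4, alpha_6, alpha_8, alpha_10} form a chain of 5 nodes with a double edge at one end; the terminal node there is the unique short simple root (B_5), and {alpha_1, alpha_2, alpha_5, alpha_7, alpha_9} form a chain of 3 nodes with a fork of two nodes at one end (D_5). A semisimple Lie algebra decomposes uniquely as the direct sum of simple ideals, one per connected component of its Dynkin diagram, so g ≅ B_5 ⊕ D_5 (dimension 55 + 45 = 100).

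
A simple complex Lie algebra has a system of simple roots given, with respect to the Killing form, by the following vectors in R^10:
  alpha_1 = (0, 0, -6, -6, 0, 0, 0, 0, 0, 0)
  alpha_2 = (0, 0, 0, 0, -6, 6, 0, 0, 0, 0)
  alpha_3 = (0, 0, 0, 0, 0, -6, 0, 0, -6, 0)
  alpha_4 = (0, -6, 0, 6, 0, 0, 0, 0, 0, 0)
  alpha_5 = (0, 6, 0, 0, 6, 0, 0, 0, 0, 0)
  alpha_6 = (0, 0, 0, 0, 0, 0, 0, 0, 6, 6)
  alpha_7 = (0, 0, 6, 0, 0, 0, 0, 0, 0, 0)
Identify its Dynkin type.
Compute the Cartan integers a_ij = 2(alpha_i, alpha_j)/(alpha_j, alpha_j); the resulting 7x7 Cartan matrix is
[[2, 0, 0, -1, 0, 0, -2], [0, 2, -1, 0, -1, 0, 0], [0, -1, 2, 0, 0, -1, 0], [-1, 0, 0, 2, -1, 0, 0], [0, -1, 0, -1, 2, 0, 0], [0, 0, -1, 0, 0, 2, 0], [-1, 0, 0, 0, 0, 0, 2]].
The roots have two lengths (squared-length ratio 2:1); the short ones are alpha_{7}. The associated Dynkin diagram is a chain of 7 nodes with a double edge at one end; the terminal node there is the unique short simple root (B_7), so the type is B_7 (the algebra so(15)).

B7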